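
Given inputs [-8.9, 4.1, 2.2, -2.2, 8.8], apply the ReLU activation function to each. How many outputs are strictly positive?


ReLU(x) = max(0, x) for each element:
ReLU(-8.9) = 0
ReLU(4.1) = 4.1
ReLU(2.2) = 2.2
ReLU(-2.2) = 0
ReLU(8.8) = 8.8
Active neurons (>0): 3

3


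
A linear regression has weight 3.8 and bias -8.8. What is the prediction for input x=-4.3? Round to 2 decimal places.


y = 3.8 * -4.3 + (-8.8)
= -16.34 + (-8.8)
= -25.14

-25.14


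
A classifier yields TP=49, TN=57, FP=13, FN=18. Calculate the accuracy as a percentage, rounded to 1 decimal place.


Accuracy = (TP + TN) / (TP + TN + FP + FN) * 100
= (49 + 57) / (49 + 57 + 13 + 18)
= 106 / 137
= 0.7737
= 77.4%

77.4


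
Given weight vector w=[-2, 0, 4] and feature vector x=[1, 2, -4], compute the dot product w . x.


Element-wise products:
-2 * 1 = -2
0 * 2 = 0
4 * -4 = -16
Sum = -2 + 0 + -16
= -18

-18


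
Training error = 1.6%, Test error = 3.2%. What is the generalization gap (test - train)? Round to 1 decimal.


Generalization gap = test_error - train_error
= 3.2 - 1.6
= 1.6%
A small gap suggests good generalization.

1.6


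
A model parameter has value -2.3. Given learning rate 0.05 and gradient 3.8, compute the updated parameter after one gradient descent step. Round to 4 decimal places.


w_new = w_old - lr * gradient
= -2.3 - 0.05 * 3.8
= -2.3 - (0.19)
= -2.4900

-2.4900


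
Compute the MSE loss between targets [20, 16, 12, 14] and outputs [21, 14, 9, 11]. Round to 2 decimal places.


Differences: [-1, 2, 3, 3]
Squared errors: [1, 4, 9, 9]
Sum of squared errors = 23
MSE = 23 / 4 = 5.75

5.75


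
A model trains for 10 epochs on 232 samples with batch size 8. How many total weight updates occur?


Iterations per epoch = 232 / 8 = 29
Total updates = iterations_per_epoch * epochs
= 29 * 10
= 290

290


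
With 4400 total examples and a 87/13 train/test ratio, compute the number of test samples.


Train samples = 4400 * 87% = 3828
Test samples = 4400 - 3828
= 572

572


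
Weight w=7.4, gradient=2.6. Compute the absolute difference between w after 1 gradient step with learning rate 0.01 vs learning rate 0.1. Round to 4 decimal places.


With lr=0.01: w_new = 7.4 - 0.01 * 2.6 = 7.374
With lr=0.1: w_new = 7.4 - 0.1 * 2.6 = 7.14
Absolute difference = |7.374 - 7.14|
= 0.2340

0.2340


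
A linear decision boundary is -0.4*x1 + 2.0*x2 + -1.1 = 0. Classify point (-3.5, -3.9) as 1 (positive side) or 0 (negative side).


Compute -0.4 * -3.5 + 2.0 * -3.9 + -1.1
= 1.4 + -7.8 + -1.1
= -7.5
Since -7.5 < 0, the point is on the negative side.

0


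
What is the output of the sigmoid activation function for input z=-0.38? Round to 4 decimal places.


sigmoid(z) = 1 / (1 + exp(-z))
exp(-(-0.38)) = exp(0.38) = 1.4623
1 + 1.4623 = 2.4623
1 / 2.4623 = 0.4061

0.4061


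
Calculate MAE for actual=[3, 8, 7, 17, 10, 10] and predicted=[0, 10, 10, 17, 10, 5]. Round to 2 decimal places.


Absolute errors: [3, 2, 3, 0, 0, 5]
Sum of absolute errors = 13
MAE = 13 / 6 = 2.17

2.17


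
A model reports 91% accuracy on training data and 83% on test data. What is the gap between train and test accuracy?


Gap = train_accuracy - test_accuracy
= 91 - 83
= 8%
This moderate gap may indicate mild overfitting.

8


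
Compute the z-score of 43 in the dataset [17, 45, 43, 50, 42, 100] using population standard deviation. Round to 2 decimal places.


Mean = (17 + 45 + 43 + 50 + 42 + 100) / 6 = 49.5
Variance = sum((x_i - mean)^2) / n = 620.9167
Std = sqrt(620.9167) = 24.9182
Z = (x - mean) / std
= (43 - 49.5) / 24.9182
= -6.5 / 24.9182
= -0.26

-0.26


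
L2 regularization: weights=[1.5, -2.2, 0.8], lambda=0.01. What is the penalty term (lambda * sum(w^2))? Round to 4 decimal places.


Squaring each weight:
1.5^2 = 2.25
(-2.2)^2 = 4.84
0.8^2 = 0.64
Sum of squares = 7.73
Penalty = 0.01 * 7.73 = 0.0773

0.0773


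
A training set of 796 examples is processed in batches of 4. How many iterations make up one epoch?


Iterations per epoch = dataset_size / batch_size
= 796 / 4
= 199

199


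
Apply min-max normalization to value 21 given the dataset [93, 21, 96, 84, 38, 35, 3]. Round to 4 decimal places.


Min = 3, Max = 96
Range = 96 - 3 = 93
Scaled = (x - min) / (max - min)
= (21 - 3) / 93
= 18 / 93
= 0.1935

0.1935


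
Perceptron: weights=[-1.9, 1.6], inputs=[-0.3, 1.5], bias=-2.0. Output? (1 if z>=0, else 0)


z = w . x + b
= -1.9*-0.3 + 1.6*1.5 + -2.0
= 0.57 + 2.4 + -2.0
= 2.97 + -2.0
= 0.97
Since z = 0.97 >= 0, output = 1

1


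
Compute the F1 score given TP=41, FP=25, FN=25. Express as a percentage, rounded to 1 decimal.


Precision = TP / (TP + FP) = 41 / 66 = 0.6212
Recall = TP / (TP + FN) = 41 / 66 = 0.6212
F1 = 2 * P * R / (P + R)
= 2 * 0.6212 * 0.6212 / (0.6212 + 0.6212)
= 0.7718 / 1.2424
= 0.6212
As percentage: 62.1%

62.1


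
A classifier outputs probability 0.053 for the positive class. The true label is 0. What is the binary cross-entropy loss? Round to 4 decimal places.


For y=0: Loss = -log(1-p)
= -log(1 - 0.053)
= -log(0.947)
= -(-0.0545)
= 0.0545

0.0545


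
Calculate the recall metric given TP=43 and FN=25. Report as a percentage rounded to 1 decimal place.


Recall = TP / (TP + FN) * 100
= 43 / (43 + 25)
= 43 / 68
= 0.6324
= 63.2%

63.2


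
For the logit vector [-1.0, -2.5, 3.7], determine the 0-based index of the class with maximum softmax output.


Softmax is a monotonic transformation, so it preserves the argmax.
We need to find the index of the maximum logit.
Index 0: -1.0
Index 1: -2.5
Index 2: 3.7
Maximum logit = 3.7 at index 2

2


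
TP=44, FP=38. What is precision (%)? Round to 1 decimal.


Precision = TP / (TP + FP) * 100
= 44 / (44 + 38)
= 44 / 82
= 0.5366
= 53.7%

53.7


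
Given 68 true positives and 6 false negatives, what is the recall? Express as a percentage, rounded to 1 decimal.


Recall = TP / (TP + FN) * 100
= 68 / (68 + 6)
= 68 / 74
= 0.9189
= 91.9%

91.9


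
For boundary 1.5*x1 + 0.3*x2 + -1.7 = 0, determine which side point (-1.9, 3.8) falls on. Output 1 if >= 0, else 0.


Compute 1.5 * -1.9 + 0.3 * 3.8 + -1.7
= -2.85 + 1.14 + -1.7
= -3.41
Since -3.41 < 0, the point is on the negative side.

0


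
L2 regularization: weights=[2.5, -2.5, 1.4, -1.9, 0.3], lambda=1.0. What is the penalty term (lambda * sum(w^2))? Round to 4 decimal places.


Squaring each weight:
2.5^2 = 6.25
(-2.5)^2 = 6.25
1.4^2 = 1.96
(-1.9)^2 = 3.61
0.3^2 = 0.09
Sum of squares = 18.16
Penalty = 1.0 * 18.16 = 18.1600

18.1600


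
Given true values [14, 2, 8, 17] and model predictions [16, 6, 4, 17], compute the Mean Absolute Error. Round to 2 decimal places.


Absolute errors: [2, 4, 4, 0]
Sum of absolute errors = 10
MAE = 10 / 4 = 2.50

2.50


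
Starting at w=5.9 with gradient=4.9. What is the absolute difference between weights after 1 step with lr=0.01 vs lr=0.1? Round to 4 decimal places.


With lr=0.01: w_new = 5.9 - 0.01 * 4.9 = 5.851
With lr=0.1: w_new = 5.9 - 0.1 * 4.9 = 5.41
Absolute difference = |5.851 - 5.41|
= 0.4410

0.4410


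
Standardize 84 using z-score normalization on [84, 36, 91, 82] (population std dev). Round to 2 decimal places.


Mean = (84 + 36 + 91 + 82) / 4 = 73.25
Variance = sum((x_i - mean)^2) / n = 473.6875
Std = sqrt(473.6875) = 21.7644
Z = (x - mean) / std
= (84 - 73.25) / 21.7644
= 10.75 / 21.7644
= 0.49

0.49


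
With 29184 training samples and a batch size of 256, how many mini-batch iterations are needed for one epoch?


Iterations per epoch = dataset_size / batch_size
= 29184 / 256
= 114

114


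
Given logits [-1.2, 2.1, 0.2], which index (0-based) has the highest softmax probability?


Softmax is a monotonic transformation, so it preserves the argmax.
We need to find the index of the maximum logit.
Index 0: -1.2
Index 1: 2.1
Index 2: 0.2
Maximum logit = 2.1 at index 1

1


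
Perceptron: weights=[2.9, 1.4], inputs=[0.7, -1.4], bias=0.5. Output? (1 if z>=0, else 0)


z = w . x + b
= 2.9*0.7 + 1.4*-1.4 + 0.5
= 2.03 + -1.96 + 0.5
= 0.07 + 0.5
= 0.57
Since z = 0.57 >= 0, output = 1

1


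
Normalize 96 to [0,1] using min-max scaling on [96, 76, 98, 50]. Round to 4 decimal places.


Min = 50, Max = 98
Range = 98 - 50 = 48
Scaled = (x - min) / (max - min)
= (96 - 50) / 48
= 46 / 48
= 0.9583

0.9583


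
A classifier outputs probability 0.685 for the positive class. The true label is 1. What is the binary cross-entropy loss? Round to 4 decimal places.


For y=1: Loss = -log(p)
= -log(0.685)
= -(-0.3783)
= 0.3783

0.3783


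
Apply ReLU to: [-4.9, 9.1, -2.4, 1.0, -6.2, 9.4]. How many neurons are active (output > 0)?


ReLU(x) = max(0, x) for each element:
ReLU(-4.9) = 0
ReLU(9.1) = 9.1
ReLU(-2.4) = 0
ReLU(1.0) = 1.0
ReLU(-6.2) = 0
ReLU(9.4) = 9.4
Active neurons (>0): 3

3


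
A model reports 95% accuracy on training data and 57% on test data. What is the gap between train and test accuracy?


Gap = train_accuracy - test_accuracy
= 95 - 57
= 38%
This large gap strongly indicates overfitting.

38


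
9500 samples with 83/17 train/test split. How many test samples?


Train samples = 9500 * 83% = 7885
Test samples = 9500 - 7885
= 1615

1615


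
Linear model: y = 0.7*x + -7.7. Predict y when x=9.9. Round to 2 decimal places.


y = 0.7 * 9.9 + (-7.7)
= 6.93 + (-7.7)
= -0.77

-0.77


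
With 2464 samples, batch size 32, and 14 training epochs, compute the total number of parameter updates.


Iterations per epoch = 2464 / 32 = 77
Total updates = iterations_per_epoch * epochs
= 77 * 14
= 1078

1078


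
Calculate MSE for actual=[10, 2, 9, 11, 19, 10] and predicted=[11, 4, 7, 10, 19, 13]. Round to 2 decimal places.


Differences: [-1, -2, 2, 1, 0, -3]
Squared errors: [1, 4, 4, 1, 0, 9]
Sum of squared errors = 19
MSE = 19 / 6 = 3.17

3.17


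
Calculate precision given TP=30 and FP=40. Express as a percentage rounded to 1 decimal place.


Precision = TP / (TP + FP) * 100
= 30 / (30 + 40)
= 30 / 70
= 0.4286
= 42.9%

42.9


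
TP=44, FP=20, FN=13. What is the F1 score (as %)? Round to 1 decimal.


Precision = TP / (TP + FP) = 44 / 64 = 0.6875
Recall = TP / (TP + FN) = 44 / 57 = 0.7719
F1 = 2 * P * R / (P + R)
= 2 * 0.6875 * 0.7719 / (0.6875 + 0.7719)
= 1.0614 / 1.4594
= 0.7273
As percentage: 72.7%

72.7


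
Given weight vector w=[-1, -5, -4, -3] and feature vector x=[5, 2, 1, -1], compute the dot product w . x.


Element-wise products:
-1 * 5 = -5
-5 * 2 = -10
-4 * 1 = -4
-3 * -1 = 3
Sum = -5 + -10 + -4 + 3
= -16

-16


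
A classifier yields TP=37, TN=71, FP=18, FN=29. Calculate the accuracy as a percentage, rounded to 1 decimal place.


Accuracy = (TP + TN) / (TP + TN + FP + FN) * 100
= (37 + 71) / (37 + 71 + 18 + 29)
= 108 / 155
= 0.6968
= 69.7%

69.7


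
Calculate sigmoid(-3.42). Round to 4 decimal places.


sigmoid(z) = 1 / (1 + exp(-z))
exp(-(-3.42)) = exp(3.42) = 30.5694
1 + 30.5694 = 31.5694
1 / 31.5694 = 0.0317

0.0317


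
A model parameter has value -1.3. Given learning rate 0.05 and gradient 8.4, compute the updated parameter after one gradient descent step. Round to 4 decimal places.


w_new = w_old - lr * gradient
= -1.3 - 0.05 * 8.4
= -1.3 - (0.42)
= -1.7200

-1.7200


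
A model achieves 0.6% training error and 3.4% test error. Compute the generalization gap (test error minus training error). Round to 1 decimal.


Generalization gap = test_error - train_error
= 3.4 - 0.6
= 2.8%
A moderate gap.

2.8


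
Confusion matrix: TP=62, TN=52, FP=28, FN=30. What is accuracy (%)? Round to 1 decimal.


Accuracy = (TP + TN) / (TP + TN + FP + FN) * 100
= (62 + 52) / (62 + 52 + 28 + 30)
= 114 / 172
= 0.6628
= 66.3%

66.3


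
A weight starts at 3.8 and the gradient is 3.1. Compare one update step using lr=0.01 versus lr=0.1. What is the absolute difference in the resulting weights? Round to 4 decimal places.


With lr=0.01: w_new = 3.8 - 0.01 * 3.1 = 3.769
With lr=0.1: w_new = 3.8 - 0.1 * 3.1 = 3.49
Absolute difference = |3.769 - 3.49|
= 0.2790

0.2790


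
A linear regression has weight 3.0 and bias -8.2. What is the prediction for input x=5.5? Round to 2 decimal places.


y = 3.0 * 5.5 + (-8.2)
= 16.5 + (-8.2)
= 8.30

8.30


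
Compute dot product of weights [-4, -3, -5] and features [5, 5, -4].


Element-wise products:
-4 * 5 = -20
-3 * 5 = -15
-5 * -4 = 20
Sum = -20 + -15 + 20
= -15

-15


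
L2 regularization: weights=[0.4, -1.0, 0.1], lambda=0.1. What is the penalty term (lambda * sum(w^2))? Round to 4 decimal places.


Squaring each weight:
0.4^2 = 0.16
(-1.0)^2 = 1.0
0.1^2 = 0.01
Sum of squares = 1.17
Penalty = 0.1 * 1.17 = 0.1170

0.1170


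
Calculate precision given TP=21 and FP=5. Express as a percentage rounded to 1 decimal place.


Precision = TP / (TP + FP) * 100
= 21 / (21 + 5)
= 21 / 26
= 0.8077
= 80.8%

80.8


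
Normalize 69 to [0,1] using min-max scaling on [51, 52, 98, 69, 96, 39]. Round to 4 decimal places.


Min = 39, Max = 98
Range = 98 - 39 = 59
Scaled = (x - min) / (max - min)
= (69 - 39) / 59
= 30 / 59
= 0.5085

0.5085


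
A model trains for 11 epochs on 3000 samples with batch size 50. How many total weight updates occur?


Iterations per epoch = 3000 / 50 = 60
Total updates = iterations_per_epoch * epochs
= 60 * 11
= 660

660


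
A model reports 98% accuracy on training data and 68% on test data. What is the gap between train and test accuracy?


Gap = train_accuracy - test_accuracy
= 98 - 68
= 30%
This large gap strongly indicates overfitting.

30


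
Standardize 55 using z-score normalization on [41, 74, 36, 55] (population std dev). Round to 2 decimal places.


Mean = (41 + 74 + 36 + 55) / 4 = 51.5
Variance = sum((x_i - mean)^2) / n = 217.25
Std = sqrt(217.25) = 14.7394
Z = (x - mean) / std
= (55 - 51.5) / 14.7394
= 3.5 / 14.7394
= 0.24

0.24


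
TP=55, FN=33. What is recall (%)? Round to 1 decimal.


Recall = TP / (TP + FN) * 100
= 55 / (55 + 33)
= 55 / 88
= 0.625
= 62.5%

62.5


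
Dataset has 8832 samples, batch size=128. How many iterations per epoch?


Iterations per epoch = dataset_size / batch_size
= 8832 / 128
= 69

69


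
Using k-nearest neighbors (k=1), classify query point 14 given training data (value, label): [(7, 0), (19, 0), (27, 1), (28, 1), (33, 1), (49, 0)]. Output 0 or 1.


Distances from query 14:
Point 19 (class 0): distance = 5
K=1 nearest neighbors: classes = [0]
Votes for class 1: 0 / 1
Majority vote => class 0

0


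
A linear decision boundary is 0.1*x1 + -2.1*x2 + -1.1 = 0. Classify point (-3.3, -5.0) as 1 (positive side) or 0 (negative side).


Compute 0.1 * -3.3 + -2.1 * -5.0 + -1.1
= -0.33 + 10.5 + -1.1
= 9.07
Since 9.07 >= 0, the point is on the positive side.

1


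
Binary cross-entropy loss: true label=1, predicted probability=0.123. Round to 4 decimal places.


For y=1: Loss = -log(p)
= -log(0.123)
= -(-2.0956)
= 2.0956

2.0956


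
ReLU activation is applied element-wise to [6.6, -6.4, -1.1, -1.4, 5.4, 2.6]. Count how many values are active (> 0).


ReLU(x) = max(0, x) for each element:
ReLU(6.6) = 6.6
ReLU(-6.4) = 0
ReLU(-1.1) = 0
ReLU(-1.4) = 0
ReLU(5.4) = 5.4
ReLU(2.6) = 2.6
Active neurons (>0): 3

3


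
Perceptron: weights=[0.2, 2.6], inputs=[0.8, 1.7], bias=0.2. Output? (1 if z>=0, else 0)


z = w . x + b
= 0.2*0.8 + 2.6*1.7 + 0.2
= 0.16 + 4.42 + 0.2
= 4.58 + 0.2
= 4.78
Since z = 4.78 >= 0, output = 1

1


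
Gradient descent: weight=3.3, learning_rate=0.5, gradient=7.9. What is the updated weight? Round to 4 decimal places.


w_new = w_old - lr * gradient
= 3.3 - 0.5 * 7.9
= 3.3 - (3.95)
= -0.6500

-0.6500


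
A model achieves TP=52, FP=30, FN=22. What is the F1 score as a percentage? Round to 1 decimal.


Precision = TP / (TP + FP) = 52 / 82 = 0.6341
Recall = TP / (TP + FN) = 52 / 74 = 0.7027
F1 = 2 * P * R / (P + R)
= 2 * 0.6341 * 0.7027 / (0.6341 + 0.7027)
= 0.8912 / 1.3368
= 0.6667
As percentage: 66.7%

66.7


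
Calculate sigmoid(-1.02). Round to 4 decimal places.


sigmoid(z) = 1 / (1 + exp(-z))
exp(-(-1.02)) = exp(1.02) = 2.7732
1 + 2.7732 = 3.7732
1 / 3.7732 = 0.2650

0.2650


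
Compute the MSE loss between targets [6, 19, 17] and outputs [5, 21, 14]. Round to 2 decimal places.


Differences: [1, -2, 3]
Squared errors: [1, 4, 9]
Sum of squared errors = 14
MSE = 14 / 3 = 4.67

4.67


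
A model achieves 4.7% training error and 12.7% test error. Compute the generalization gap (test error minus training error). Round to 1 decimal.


Generalization gap = test_error - train_error
= 12.7 - 4.7
= 8.0%
A moderate gap.

8.0


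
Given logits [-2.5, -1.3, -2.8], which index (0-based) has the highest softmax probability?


Softmax is a monotonic transformation, so it preserves the argmax.
We need to find the index of the maximum logit.
Index 0: -2.5
Index 1: -1.3
Index 2: -2.8
Maximum logit = -1.3 at index 1

1


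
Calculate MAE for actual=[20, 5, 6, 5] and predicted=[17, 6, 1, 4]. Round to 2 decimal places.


Absolute errors: [3, 1, 5, 1]
Sum of absolute errors = 10
MAE = 10 / 4 = 2.50

2.50


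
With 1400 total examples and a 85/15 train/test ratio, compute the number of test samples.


Train samples = 1400 * 85% = 1190
Test samples = 1400 - 1190
= 210

210


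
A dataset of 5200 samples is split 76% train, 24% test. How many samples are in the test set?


Train samples = 5200 * 76% = 3952
Test samples = 5200 - 3952
= 1248

1248


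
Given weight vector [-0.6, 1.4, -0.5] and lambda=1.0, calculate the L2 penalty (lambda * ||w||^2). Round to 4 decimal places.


Squaring each weight:
(-0.6)^2 = 0.36
1.4^2 = 1.96
(-0.5)^2 = 0.25
Sum of squares = 2.57
Penalty = 1.0 * 2.57 = 2.5700

2.5700


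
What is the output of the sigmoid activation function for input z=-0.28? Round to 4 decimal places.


sigmoid(z) = 1 / (1 + exp(-z))
exp(-(-0.28)) = exp(0.28) = 1.3231
1 + 1.3231 = 2.3231
1 / 2.3231 = 0.4305

0.4305


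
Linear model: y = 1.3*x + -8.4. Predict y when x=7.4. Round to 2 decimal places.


y = 1.3 * 7.4 + (-8.4)
= 9.62 + (-8.4)
= 1.22

1.22


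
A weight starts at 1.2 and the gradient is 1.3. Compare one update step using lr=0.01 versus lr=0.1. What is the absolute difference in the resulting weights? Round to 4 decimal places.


With lr=0.01: w_new = 1.2 - 0.01 * 1.3 = 1.187
With lr=0.1: w_new = 1.2 - 0.1 * 1.3 = 1.07
Absolute difference = |1.187 - 1.07|
= 0.1170

0.1170


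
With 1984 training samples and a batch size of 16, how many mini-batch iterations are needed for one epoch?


Iterations per epoch = dataset_size / batch_size
= 1984 / 16
= 124

124


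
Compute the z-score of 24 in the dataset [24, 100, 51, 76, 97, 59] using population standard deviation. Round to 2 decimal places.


Mean = (24 + 100 + 51 + 76 + 97 + 59) / 6 = 67.8333
Variance = sum((x_i - mean)^2) / n = 705.8056
Std = sqrt(705.8056) = 26.567
Z = (x - mean) / std
= (24 - 67.8333) / 26.567
= -43.8333 / 26.567
= -1.65

-1.65


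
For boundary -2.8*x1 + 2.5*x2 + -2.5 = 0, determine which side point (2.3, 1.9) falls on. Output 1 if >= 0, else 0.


Compute -2.8 * 2.3 + 2.5 * 1.9 + -2.5
= -6.44 + 4.75 + -2.5
= -4.19
Since -4.19 < 0, the point is on the negative side.

0


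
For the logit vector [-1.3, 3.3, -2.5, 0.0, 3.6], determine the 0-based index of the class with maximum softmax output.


Softmax is a monotonic transformation, so it preserves the argmax.
We need to find the index of the maximum logit.
Index 0: -1.3
Index 1: 3.3
Index 2: -2.5
Index 3: 0.0
Index 4: 3.6
Maximum logit = 3.6 at index 4

4


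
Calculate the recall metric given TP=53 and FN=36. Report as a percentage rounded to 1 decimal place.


Recall = TP / (TP + FN) * 100
= 53 / (53 + 36)
= 53 / 89
= 0.5955
= 59.6%

59.6


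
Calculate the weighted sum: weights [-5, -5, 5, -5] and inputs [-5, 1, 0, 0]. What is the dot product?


Element-wise products:
-5 * -5 = 25
-5 * 1 = -5
5 * 0 = 0
-5 * 0 = 0
Sum = 25 + -5 + 0 + 0
= 20

20


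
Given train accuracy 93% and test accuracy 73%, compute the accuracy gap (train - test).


Gap = train_accuracy - test_accuracy
= 93 - 73
= 20%
This gap suggests the model is overfitting.

20


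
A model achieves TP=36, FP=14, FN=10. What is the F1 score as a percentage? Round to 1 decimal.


Precision = TP / (TP + FP) = 36 / 50 = 0.72
Recall = TP / (TP + FN) = 36 / 46 = 0.7826
F1 = 2 * P * R / (P + R)
= 2 * 0.72 * 0.7826 / (0.72 + 0.7826)
= 1.127 / 1.5026
= 0.75
As percentage: 75.0%

75.0


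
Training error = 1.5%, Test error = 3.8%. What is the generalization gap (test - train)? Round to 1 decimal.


Generalization gap = test_error - train_error
= 3.8 - 1.5
= 2.3%
A moderate gap.

2.3


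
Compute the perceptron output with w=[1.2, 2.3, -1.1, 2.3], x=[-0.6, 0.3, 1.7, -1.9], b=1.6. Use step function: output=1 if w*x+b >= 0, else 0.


z = w . x + b
= 1.2*-0.6 + 2.3*0.3 + -1.1*1.7 + 2.3*-1.9 + 1.6
= -0.72 + 0.69 + -1.87 + -4.37 + 1.6
= -6.27 + 1.6
= -4.67
Since z = -4.67 < 0, output = 0

0


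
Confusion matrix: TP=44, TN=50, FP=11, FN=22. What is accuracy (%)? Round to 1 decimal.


Accuracy = (TP + TN) / (TP + TN + FP + FN) * 100
= (44 + 50) / (44 + 50 + 11 + 22)
= 94 / 127
= 0.7402
= 74.0%

74.0


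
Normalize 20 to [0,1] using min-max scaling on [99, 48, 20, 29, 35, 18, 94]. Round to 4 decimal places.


Min = 18, Max = 99
Range = 99 - 18 = 81
Scaled = (x - min) / (max - min)
= (20 - 18) / 81
= 2 / 81
= 0.0247

0.0247


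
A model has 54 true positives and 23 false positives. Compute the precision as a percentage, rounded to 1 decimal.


Precision = TP / (TP + FP) * 100
= 54 / (54 + 23)
= 54 / 77
= 0.7013
= 70.1%

70.1


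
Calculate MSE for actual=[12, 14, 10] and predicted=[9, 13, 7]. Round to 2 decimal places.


Differences: [3, 1, 3]
Squared errors: [9, 1, 9]
Sum of squared errors = 19
MSE = 19 / 3 = 6.33

6.33


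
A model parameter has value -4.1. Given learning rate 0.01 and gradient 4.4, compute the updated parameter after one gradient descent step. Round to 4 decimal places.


w_new = w_old - lr * gradient
= -4.1 - 0.01 * 4.4
= -4.1 - (0.044)
= -4.1440

-4.1440


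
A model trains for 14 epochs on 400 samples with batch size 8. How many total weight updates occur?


Iterations per epoch = 400 / 8 = 50
Total updates = iterations_per_epoch * epochs
= 50 * 14
= 700

700


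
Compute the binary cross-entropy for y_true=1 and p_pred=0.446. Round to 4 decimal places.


For y=1: Loss = -log(p)
= -log(0.446)
= -(-0.8074)
= 0.8074

0.8074


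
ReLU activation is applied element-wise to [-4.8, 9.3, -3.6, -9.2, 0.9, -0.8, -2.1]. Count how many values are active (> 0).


ReLU(x) = max(0, x) for each element:
ReLU(-4.8) = 0
ReLU(9.3) = 9.3
ReLU(-3.6) = 0
ReLU(-9.2) = 0
ReLU(0.9) = 0.9
ReLU(-0.8) = 0
ReLU(-2.1) = 0
Active neurons (>0): 2

2


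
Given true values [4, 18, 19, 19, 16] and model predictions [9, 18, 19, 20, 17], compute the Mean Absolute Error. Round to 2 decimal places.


Absolute errors: [5, 0, 0, 1, 1]
Sum of absolute errors = 7
MAE = 7 / 5 = 1.40

1.40


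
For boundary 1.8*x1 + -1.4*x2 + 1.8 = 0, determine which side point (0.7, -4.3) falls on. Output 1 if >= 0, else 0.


Compute 1.8 * 0.7 + -1.4 * -4.3 + 1.8
= 1.26 + 6.02 + 1.8
= 9.08
Since 9.08 >= 0, the point is on the positive side.

1


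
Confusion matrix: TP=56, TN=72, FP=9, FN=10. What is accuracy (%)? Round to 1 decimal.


Accuracy = (TP + TN) / (TP + TN + FP + FN) * 100
= (56 + 72) / (56 + 72 + 9 + 10)
= 128 / 147
= 0.8707
= 87.1%

87.1


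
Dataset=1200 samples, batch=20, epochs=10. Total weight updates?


Iterations per epoch = 1200 / 20 = 60
Total updates = iterations_per_epoch * epochs
= 60 * 10
= 600

600


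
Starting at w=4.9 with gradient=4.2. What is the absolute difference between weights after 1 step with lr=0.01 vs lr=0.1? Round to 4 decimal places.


With lr=0.01: w_new = 4.9 - 0.01 * 4.2 = 4.858
With lr=0.1: w_new = 4.9 - 0.1 * 4.2 = 4.48
Absolute difference = |4.858 - 4.48|
= 0.3780

0.3780


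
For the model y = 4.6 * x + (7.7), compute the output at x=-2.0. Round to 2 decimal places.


y = 4.6 * -2.0 + (7.7)
= -9.2 + (7.7)
= -1.50

-1.50


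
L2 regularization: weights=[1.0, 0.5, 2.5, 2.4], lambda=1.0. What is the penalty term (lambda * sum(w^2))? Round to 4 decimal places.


Squaring each weight:
1.0^2 = 1.0
0.5^2 = 0.25
2.5^2 = 6.25
2.4^2 = 5.76
Sum of squares = 13.26
Penalty = 1.0 * 13.26 = 13.2600

13.2600


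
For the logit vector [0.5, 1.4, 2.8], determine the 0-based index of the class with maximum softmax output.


Softmax is a monotonic transformation, so it preserves the argmax.
We need to find the index of the maximum logit.
Index 0: 0.5
Index 1: 1.4
Index 2: 2.8
Maximum logit = 2.8 at index 2

2


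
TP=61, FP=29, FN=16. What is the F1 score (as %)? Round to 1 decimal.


Precision = TP / (TP + FP) = 61 / 90 = 0.6778
Recall = TP / (TP + FN) = 61 / 77 = 0.7922
F1 = 2 * P * R / (P + R)
= 2 * 0.6778 * 0.7922 / (0.6778 + 0.7922)
= 1.0739 / 1.47
= 0.7305
As percentage: 73.1%

73.1


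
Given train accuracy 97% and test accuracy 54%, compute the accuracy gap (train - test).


Gap = train_accuracy - test_accuracy
= 97 - 54
= 43%
This large gap strongly indicates overfitting.

43


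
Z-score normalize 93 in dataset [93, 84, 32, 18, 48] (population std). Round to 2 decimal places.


Mean = (93 + 84 + 32 + 18 + 48) / 5 = 55.0
Variance = sum((x_i - mean)^2) / n = 846.4
Std = sqrt(846.4) = 29.093
Z = (x - mean) / std
= (93 - 55.0) / 29.093
= 38.0 / 29.093
= 1.31

1.31


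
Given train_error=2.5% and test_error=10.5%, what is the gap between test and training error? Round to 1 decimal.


Generalization gap = test_error - train_error
= 10.5 - 2.5
= 8.0%
A moderate gap.

8.0


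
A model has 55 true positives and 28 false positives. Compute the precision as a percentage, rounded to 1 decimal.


Precision = TP / (TP + FP) * 100
= 55 / (55 + 28)
= 55 / 83
= 0.6627
= 66.3%

66.3


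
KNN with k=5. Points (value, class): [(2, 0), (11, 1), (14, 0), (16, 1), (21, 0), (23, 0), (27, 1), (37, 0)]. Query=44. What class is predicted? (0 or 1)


Distances from query 44:
Point 37 (class 0): distance = 7
Point 27 (class 1): distance = 17
Point 23 (class 0): distance = 21
Point 21 (class 0): distance = 23
Point 16 (class 1): distance = 28
K=5 nearest neighbors: classes = [0, 1, 0, 0, 1]
Votes for class 1: 2 / 5
Majority vote => class 0

0


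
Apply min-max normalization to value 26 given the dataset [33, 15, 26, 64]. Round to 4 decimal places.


Min = 15, Max = 64
Range = 64 - 15 = 49
Scaled = (x - min) / (max - min)
= (26 - 15) / 49
= 11 / 49
= 0.2245

0.2245


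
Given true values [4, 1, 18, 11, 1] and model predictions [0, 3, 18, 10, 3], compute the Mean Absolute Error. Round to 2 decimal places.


Absolute errors: [4, 2, 0, 1, 2]
Sum of absolute errors = 9
MAE = 9 / 5 = 1.80

1.80


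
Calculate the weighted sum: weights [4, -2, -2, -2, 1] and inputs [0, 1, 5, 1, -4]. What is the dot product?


Element-wise products:
4 * 0 = 0
-2 * 1 = -2
-2 * 5 = -10
-2 * 1 = -2
1 * -4 = -4
Sum = 0 + -2 + -10 + -2 + -4
= -18

-18


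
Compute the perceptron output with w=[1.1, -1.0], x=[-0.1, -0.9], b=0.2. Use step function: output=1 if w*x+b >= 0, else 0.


z = w . x + b
= 1.1*-0.1 + -1.0*-0.9 + 0.2
= -0.11 + 0.9 + 0.2
= 0.79 + 0.2
= 0.99
Since z = 0.99 >= 0, output = 1

1


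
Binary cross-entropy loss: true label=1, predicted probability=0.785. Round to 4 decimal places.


For y=1: Loss = -log(p)
= -log(0.785)
= -(-0.2421)
= 0.2421

0.2421


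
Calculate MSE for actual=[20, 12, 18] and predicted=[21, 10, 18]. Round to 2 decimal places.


Differences: [-1, 2, 0]
Squared errors: [1, 4, 0]
Sum of squared errors = 5
MSE = 5 / 3 = 1.67

1.67


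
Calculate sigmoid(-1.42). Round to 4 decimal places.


sigmoid(z) = 1 / (1 + exp(-z))
exp(-(-1.42)) = exp(1.42) = 4.1371
1 + 4.1371 = 5.1371
1 / 5.1371 = 0.1947

0.1947


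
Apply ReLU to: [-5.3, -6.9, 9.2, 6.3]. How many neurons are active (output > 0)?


ReLU(x) = max(0, x) for each element:
ReLU(-5.3) = 0
ReLU(-6.9) = 0
ReLU(9.2) = 9.2
ReLU(6.3) = 6.3
Active neurons (>0): 2

2


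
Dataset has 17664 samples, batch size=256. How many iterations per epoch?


Iterations per epoch = dataset_size / batch_size
= 17664 / 256
= 69

69


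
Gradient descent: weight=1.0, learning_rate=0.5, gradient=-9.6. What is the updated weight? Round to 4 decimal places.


w_new = w_old - lr * gradient
= 1.0 - 0.5 * -9.6
= 1.0 - (-4.8)
= 5.8000

5.8000


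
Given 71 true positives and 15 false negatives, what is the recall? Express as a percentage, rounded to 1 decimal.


Recall = TP / (TP + FN) * 100
= 71 / (71 + 15)
= 71 / 86
= 0.8256
= 82.6%

82.6


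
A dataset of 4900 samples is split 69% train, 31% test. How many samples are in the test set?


Train samples = 4900 * 69% = 3381
Test samples = 4900 - 3381
= 1519

1519


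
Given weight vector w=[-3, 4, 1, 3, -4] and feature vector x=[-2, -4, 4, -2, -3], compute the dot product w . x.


Element-wise products:
-3 * -2 = 6
4 * -4 = -16
1 * 4 = 4
3 * -2 = -6
-4 * -3 = 12
Sum = 6 + -16 + 4 + -6 + 12
= 0

0


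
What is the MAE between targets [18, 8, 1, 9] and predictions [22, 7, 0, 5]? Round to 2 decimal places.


Absolute errors: [4, 1, 1, 4]
Sum of absolute errors = 10
MAE = 10 / 4 = 2.50

2.50


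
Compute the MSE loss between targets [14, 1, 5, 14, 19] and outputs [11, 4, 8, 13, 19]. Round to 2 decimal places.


Differences: [3, -3, -3, 1, 0]
Squared errors: [9, 9, 9, 1, 0]
Sum of squared errors = 28
MSE = 28 / 5 = 5.60

5.60


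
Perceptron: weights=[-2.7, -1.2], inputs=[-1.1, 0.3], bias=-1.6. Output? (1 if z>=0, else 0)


z = w . x + b
= -2.7*-1.1 + -1.2*0.3 + -1.6
= 2.97 + -0.36 + -1.6
= 2.61 + -1.6
= 1.01
Since z = 1.01 >= 0, output = 1

1


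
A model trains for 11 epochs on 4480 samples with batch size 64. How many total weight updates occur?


Iterations per epoch = 4480 / 64 = 70
Total updates = iterations_per_epoch * epochs
= 70 * 11
= 770

770


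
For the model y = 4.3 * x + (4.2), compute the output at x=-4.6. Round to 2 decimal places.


y = 4.3 * -4.6 + (4.2)
= -19.78 + (4.2)
= -15.58

-15.58


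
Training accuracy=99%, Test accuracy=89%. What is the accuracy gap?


Gap = train_accuracy - test_accuracy
= 99 - 89
= 10%
This moderate gap may indicate mild overfitting.

10


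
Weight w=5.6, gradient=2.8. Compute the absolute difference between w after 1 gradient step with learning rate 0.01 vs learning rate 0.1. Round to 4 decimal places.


With lr=0.01: w_new = 5.6 - 0.01 * 2.8 = 5.572
With lr=0.1: w_new = 5.6 - 0.1 * 2.8 = 5.32
Absolute difference = |5.572 - 5.32|
= 0.2520

0.2520


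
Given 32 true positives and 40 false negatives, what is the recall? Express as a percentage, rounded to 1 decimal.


Recall = TP / (TP + FN) * 100
= 32 / (32 + 40)
= 32 / 72
= 0.4444
= 44.4%

44.4


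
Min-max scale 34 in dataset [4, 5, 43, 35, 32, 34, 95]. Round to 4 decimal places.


Min = 4, Max = 95
Range = 95 - 4 = 91
Scaled = (x - min) / (max - min)
= (34 - 4) / 91
= 30 / 91
= 0.3297

0.3297


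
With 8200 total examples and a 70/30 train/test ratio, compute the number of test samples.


Train samples = 8200 * 70% = 5740
Test samples = 8200 - 5740
= 2460

2460


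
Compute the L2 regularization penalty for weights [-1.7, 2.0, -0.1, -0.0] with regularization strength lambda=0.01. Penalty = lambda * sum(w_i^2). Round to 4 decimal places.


Squaring each weight:
(-1.7)^2 = 2.89
2.0^2 = 4.0
(-0.1)^2 = 0.01
(-0.0)^2 = 0.0
Sum of squares = 6.9
Penalty = 0.01 * 6.9 = 0.0690

0.0690


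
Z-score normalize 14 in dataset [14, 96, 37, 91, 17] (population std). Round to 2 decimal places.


Mean = (14 + 96 + 37 + 91 + 17) / 5 = 51.0
Variance = sum((x_i - mean)^2) / n = 1269.2
Std = sqrt(1269.2) = 35.6258
Z = (x - mean) / std
= (14 - 51.0) / 35.6258
= -37.0 / 35.6258
= -1.04

-1.04


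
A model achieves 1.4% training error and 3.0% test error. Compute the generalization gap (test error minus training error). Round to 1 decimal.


Generalization gap = test_error - train_error
= 3.0 - 1.4
= 1.6%
A small gap suggests good generalization.

1.6


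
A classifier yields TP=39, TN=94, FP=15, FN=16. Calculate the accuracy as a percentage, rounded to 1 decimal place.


Accuracy = (TP + TN) / (TP + TN + FP + FN) * 100
= (39 + 94) / (39 + 94 + 15 + 16)
= 133 / 164
= 0.811
= 81.1%

81.1


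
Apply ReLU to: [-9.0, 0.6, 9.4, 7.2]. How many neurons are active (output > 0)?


ReLU(x) = max(0, x) for each element:
ReLU(-9.0) = 0
ReLU(0.6) = 0.6
ReLU(9.4) = 9.4
ReLU(7.2) = 7.2
Active neurons (>0): 3

3


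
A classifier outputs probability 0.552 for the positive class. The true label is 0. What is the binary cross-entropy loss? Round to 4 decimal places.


For y=0: Loss = -log(1-p)
= -log(1 - 0.552)
= -log(0.448)
= -(-0.803)
= 0.8030

0.8030


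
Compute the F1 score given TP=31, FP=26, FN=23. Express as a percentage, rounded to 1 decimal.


Precision = TP / (TP + FP) = 31 / 57 = 0.5439
Recall = TP / (TP + FN) = 31 / 54 = 0.5741
F1 = 2 * P * R / (P + R)
= 2 * 0.5439 * 0.5741 / (0.5439 + 0.5741)
= 0.6244 / 1.1179
= 0.5586
As percentage: 55.9%

55.9


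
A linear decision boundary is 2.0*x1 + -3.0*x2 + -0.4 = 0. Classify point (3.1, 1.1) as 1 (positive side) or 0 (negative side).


Compute 2.0 * 3.1 + -3.0 * 1.1 + -0.4
= 6.2 + -3.3 + -0.4
= 2.5
Since 2.5 >= 0, the point is on the positive side.

1


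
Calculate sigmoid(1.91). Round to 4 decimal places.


sigmoid(z) = 1 / (1 + exp(-z))
exp(-(1.91)) = exp(-1.91) = 0.1481
1 + 0.1481 = 1.1481
1 / 1.1481 = 0.8710

0.8710


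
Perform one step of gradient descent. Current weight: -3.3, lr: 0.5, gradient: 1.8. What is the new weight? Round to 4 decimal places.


w_new = w_old - lr * gradient
= -3.3 - 0.5 * 1.8
= -3.3 - (0.9)
= -4.2000

-4.2000


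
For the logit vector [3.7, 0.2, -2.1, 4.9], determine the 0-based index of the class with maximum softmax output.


Softmax is a monotonic transformation, so it preserves the argmax.
We need to find the index of the maximum logit.
Index 0: 3.7
Index 1: 0.2
Index 2: -2.1
Index 3: 4.9
Maximum logit = 4.9 at index 3

3


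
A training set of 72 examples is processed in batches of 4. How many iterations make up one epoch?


Iterations per epoch = dataset_size / batch_size
= 72 / 4
= 18

18


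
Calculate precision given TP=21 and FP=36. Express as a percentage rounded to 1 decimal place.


Precision = TP / (TP + FP) * 100
= 21 / (21 + 36)
= 21 / 57
= 0.3684
= 36.8%

36.8


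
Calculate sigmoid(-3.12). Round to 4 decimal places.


sigmoid(z) = 1 / (1 + exp(-z))
exp(-(-3.12)) = exp(3.12) = 22.6464
1 + 22.6464 = 23.6464
1 / 23.6464 = 0.0423

0.0423


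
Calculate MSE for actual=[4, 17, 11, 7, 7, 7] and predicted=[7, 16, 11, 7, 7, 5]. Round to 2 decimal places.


Differences: [-3, 1, 0, 0, 0, 2]
Squared errors: [9, 1, 0, 0, 0, 4]
Sum of squared errors = 14
MSE = 14 / 6 = 2.33

2.33


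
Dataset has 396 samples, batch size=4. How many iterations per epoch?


Iterations per epoch = dataset_size / batch_size
= 396 / 4
= 99

99


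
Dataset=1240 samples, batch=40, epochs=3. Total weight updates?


Iterations per epoch = 1240 / 40 = 31
Total updates = iterations_per_epoch * epochs
= 31 * 3
= 93

93


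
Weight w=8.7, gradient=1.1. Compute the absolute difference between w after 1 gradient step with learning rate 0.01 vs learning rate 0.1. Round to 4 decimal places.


With lr=0.01: w_new = 8.7 - 0.01 * 1.1 = 8.689
With lr=0.1: w_new = 8.7 - 0.1 * 1.1 = 8.59
Absolute difference = |8.689 - 8.59|
= 0.0990

0.0990


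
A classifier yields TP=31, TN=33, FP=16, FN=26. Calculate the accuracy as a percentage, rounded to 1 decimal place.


Accuracy = (TP + TN) / (TP + TN + FP + FN) * 100
= (31 + 33) / (31 + 33 + 16 + 26)
= 64 / 106
= 0.6038
= 60.4%

60.4


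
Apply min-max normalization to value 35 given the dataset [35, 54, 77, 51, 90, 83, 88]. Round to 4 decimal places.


Min = 35, Max = 90
Range = 90 - 35 = 55
Scaled = (x - min) / (max - min)
= (35 - 35) / 55
= 0 / 55
= 0.0000

0.0000


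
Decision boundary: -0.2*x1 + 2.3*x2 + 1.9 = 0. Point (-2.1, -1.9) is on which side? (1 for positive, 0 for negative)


Compute -0.2 * -2.1 + 2.3 * -1.9 + 1.9
= 0.42 + -4.37 + 1.9
= -2.05
Since -2.05 < 0, the point is on the negative side.

0


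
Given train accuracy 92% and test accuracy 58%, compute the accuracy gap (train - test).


Gap = train_accuracy - test_accuracy
= 92 - 58
= 34%
This large gap strongly indicates overfitting.

34


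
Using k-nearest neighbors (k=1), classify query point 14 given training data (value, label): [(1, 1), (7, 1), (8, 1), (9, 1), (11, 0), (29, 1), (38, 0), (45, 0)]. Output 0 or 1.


Distances from query 14:
Point 11 (class 0): distance = 3
K=1 nearest neighbors: classes = [0]
Votes for class 1: 0 / 1
Majority vote => class 0

0


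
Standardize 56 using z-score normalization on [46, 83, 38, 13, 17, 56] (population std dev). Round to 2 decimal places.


Mean = (46 + 83 + 38 + 13 + 17 + 56) / 6 = 42.1667
Variance = sum((x_i - mean)^2) / n = 562.4722
Std = sqrt(562.4722) = 23.7165
Z = (x - mean) / std
= (56 - 42.1667) / 23.7165
= 13.8333 / 23.7165
= 0.58

0.58


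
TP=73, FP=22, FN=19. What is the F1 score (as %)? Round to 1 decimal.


Precision = TP / (TP + FP) = 73 / 95 = 0.7684
Recall = TP / (TP + FN) = 73 / 92 = 0.7935
F1 = 2 * P * R / (P + R)
= 2 * 0.7684 * 0.7935 / (0.7684 + 0.7935)
= 1.2195 / 1.5619
= 0.7807
As percentage: 78.1%

78.1


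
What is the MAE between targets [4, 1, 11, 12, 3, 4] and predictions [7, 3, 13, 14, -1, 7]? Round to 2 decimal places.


Absolute errors: [3, 2, 2, 2, 4, 3]
Sum of absolute errors = 16
MAE = 16 / 6 = 2.67

2.67


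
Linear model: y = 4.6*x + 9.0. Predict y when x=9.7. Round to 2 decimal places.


y = 4.6 * 9.7 + (9.0)
= 44.62 + (9.0)
= 53.62

53.62


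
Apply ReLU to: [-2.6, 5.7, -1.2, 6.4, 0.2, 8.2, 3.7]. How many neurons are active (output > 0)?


ReLU(x) = max(0, x) for each element:
ReLU(-2.6) = 0
ReLU(5.7) = 5.7
ReLU(-1.2) = 0
ReLU(6.4) = 6.4
ReLU(0.2) = 0.2
ReLU(8.2) = 8.2
ReLU(3.7) = 3.7
Active neurons (>0): 5

5


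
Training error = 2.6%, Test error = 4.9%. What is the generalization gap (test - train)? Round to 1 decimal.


Generalization gap = test_error - train_error
= 4.9 - 2.6
= 2.3%
A moderate gap.

2.3


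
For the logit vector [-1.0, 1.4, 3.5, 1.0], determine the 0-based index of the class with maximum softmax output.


Softmax is a monotonic transformation, so it preserves the argmax.
We need to find the index of the maximum logit.
Index 0: -1.0
Index 1: 1.4
Index 2: 3.5
Index 3: 1.0
Maximum logit = 3.5 at index 2

2


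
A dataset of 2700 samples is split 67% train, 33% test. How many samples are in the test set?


Train samples = 2700 * 67% = 1809
Test samples = 2700 - 1809
= 891

891


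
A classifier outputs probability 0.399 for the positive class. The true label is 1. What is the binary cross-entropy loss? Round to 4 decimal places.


For y=1: Loss = -log(p)
= -log(0.399)
= -(-0.9188)
= 0.9188

0.9188


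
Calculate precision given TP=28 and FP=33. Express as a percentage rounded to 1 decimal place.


Precision = TP / (TP + FP) * 100
= 28 / (28 + 33)
= 28 / 61
= 0.459
= 45.9%

45.9


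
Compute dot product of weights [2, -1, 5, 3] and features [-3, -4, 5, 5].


Element-wise products:
2 * -3 = -6
-1 * -4 = 4
5 * 5 = 25
3 * 5 = 15
Sum = -6 + 4 + 25 + 15
= 38

38


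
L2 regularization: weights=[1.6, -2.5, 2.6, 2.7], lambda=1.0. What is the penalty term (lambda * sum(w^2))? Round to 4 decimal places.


Squaring each weight:
1.6^2 = 2.56
(-2.5)^2 = 6.25
2.6^2 = 6.76
2.7^2 = 7.29
Sum of squares = 22.86
Penalty = 1.0 * 22.86 = 22.8600

22.8600
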